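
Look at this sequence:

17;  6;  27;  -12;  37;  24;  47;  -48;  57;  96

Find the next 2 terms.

Positions 1, 3, 5, … form one subsequence and positions 2, 4, 6, … form another.
Subsequence A: 17, 27, 37, 47, 57 — arithmetic, step +10.
Subsequence B: 6, -12, 24, -48, 96 — geometric with ratio -2.
The 11th slot belongs to subsequence A; its 6th term is 67.
Position 12 → subsequence B, term 6 = -192.

67, -192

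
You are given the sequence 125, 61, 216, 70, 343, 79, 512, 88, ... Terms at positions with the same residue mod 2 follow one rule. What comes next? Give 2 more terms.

729, 97

The terms cycle through 2 interleaved subsequences.
Track A: 125, 216, 343, 512 — the cubes 5³, 6³, 7³, ….
Track B: 61, 70, 79, 88 — arithmetic with common difference +9.
Term 9 comes from track A (its 5th entry): 729.
The 10th slot belongs to track B; its 5th term is 97.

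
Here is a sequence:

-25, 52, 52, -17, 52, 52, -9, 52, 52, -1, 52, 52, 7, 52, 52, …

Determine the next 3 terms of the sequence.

Reading positions in blocks of 3 reveals the pattern ABB — 2 tracks woven together.
Track A: -25, -17, -9, -1, 7. Arithmetic with common difference +8.
Track B: 52, 52, 52, 52, 52, 52, 52, 52, 52, 52. The constant sequence 52.
The 16th slot belongs to track A; its 6th term is 15.
Term 17 comes from track B (its 11th entry): 52.
Term 18 comes from track B (its 12th entry): 52.

15, 52, 52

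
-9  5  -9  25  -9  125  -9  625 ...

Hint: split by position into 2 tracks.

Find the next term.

Odd-indexed and even-indexed terms follow separate rules.
Track A: -9, -9, -9, -9. Constant -9.
Track B: 5, 25, 125, 625. Powers of 5.
Position 9 falls in track A as its term 5, giving -9.

-9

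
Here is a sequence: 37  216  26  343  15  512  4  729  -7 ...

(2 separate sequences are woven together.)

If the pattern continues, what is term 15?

The terms cycle through 2 interleaved subsequences.
Track A: 37, 26, 15, 4, -7 (subtracting 11 each time).
Track B: 216, 343, 512, 729 (consecutive cubes n³ from n = 6).
Term 15 comes from track A (its 8th entry): -40.

-40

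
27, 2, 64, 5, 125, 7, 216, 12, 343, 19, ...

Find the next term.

512

Odd-indexed and even-indexed terms follow separate rules.
Subsequence A = 27, 64, 125, 216, 343: consecutive cubes n³ from n = 3.
Subsequence B = 2, 5, 7, 12, 19: Fibonacci-style (each term is the sum of the two before it).
Term 11 comes from subsequence A (its 6th entry): 512.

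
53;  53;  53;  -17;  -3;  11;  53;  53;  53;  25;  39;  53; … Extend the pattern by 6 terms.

53, 53, 53, 67, 81, 95

Positions follow the repeating pattern AAABBB; grouping by letter gives 2 tracks.
Track A is 53, 53, 53, 53, 53, 53, which is constant 53.
Track B is -17, -3, 11, 25, 39, 53, which is arithmetic, step +14.
Term 13 comes from track A (its 7th entry): 53.
Term 14 comes from track A (its 8th entry): 53.
Position 15 falls in track A as its term 9, giving 53.
Position 16 falls in track B as its term 7, giving 67.
Term 17 comes from track B (its 8th entry): 81.
Position 18 → track B, term 9 = 95.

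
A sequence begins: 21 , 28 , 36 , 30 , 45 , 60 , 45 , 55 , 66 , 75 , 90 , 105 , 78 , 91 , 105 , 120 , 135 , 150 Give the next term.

The slot pattern repeats as AAABBB (period 6), so there are 2 interleaved tracks.
Stream A: 21, 28, 36, 45, 55, 66, 78, 91, 105. Triangular numbers starting at T_6.
Stream B: 30, 45, 60, 75, 90, 105, 120, 135, 150. Arithmetic with common difference +15.
Term 19 comes from stream A (its 10th entry): 120.

120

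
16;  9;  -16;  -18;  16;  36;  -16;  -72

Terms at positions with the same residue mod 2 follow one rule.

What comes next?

16

The terms cycle through 2 interleaved subsequences.
Track A: 16, -16, 16, -16 — alternating ±16.
Track B: 9, -18, 36, -72 — a geometric progression (common ratio -2).
Position 9 → track A, term 5 = 16.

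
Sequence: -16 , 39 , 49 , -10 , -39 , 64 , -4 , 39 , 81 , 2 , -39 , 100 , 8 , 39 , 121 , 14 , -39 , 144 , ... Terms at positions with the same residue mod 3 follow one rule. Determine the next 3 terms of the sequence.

Read the sequence 3 terms at a time; column i is its own pattern.
Stream A: -16, -10, -4, 2, 8, 14 — arithmetic, step +6.
Stream B: 39, -39, 39, -39, 39, -39 — the oscillation 39·(−1)^(n+1).
Stream C: 49, 64, 81, 100, 121, 144 — the squares 7², 8², 9², ….
Term 19 comes from stream A (its 7th entry): 20.
Position 20 falls in stream B as its term 7, giving 39.
The 21st slot belongs to stream C; its 7th term is 169.

20, 39, 169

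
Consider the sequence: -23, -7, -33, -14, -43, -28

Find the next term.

-53

Positions 1, 3, 5, … form one subsequence and positions 2, 4, 6, … form another.
Subsequence A: -23, -33, -43 — arithmetic with common difference −10.
Subsequence B: -7, -14, -28 — geometric, ×2 each step.
Term 7 comes from subsequence A (its 4th entry): -53.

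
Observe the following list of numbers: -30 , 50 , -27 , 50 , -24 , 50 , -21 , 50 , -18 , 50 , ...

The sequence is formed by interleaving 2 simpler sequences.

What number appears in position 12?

The terms cycle through 2 interleaved subsequences.
Track A: -30, -27, -24, -21, -18 (arithmetic, step +3).
Track B: 50, 50, 50, 50, 50 (always 50).
Position 12 falls in track B as its term 6, giving 50.

50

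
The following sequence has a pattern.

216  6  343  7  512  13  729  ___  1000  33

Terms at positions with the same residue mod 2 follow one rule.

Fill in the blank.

20

The terms cycle through 2 interleaved subsequences.
Stream A: 216, 343, 512, 729, 1000 (perfect cubes starting at 6³).
Stream B: 6, 7, 13, ?, 33 (Fibonacci-style (each term is the sum of the two before it)).
Filling stream B at index 4 by its rule yields 20.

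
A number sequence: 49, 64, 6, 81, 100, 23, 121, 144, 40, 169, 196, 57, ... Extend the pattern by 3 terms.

225, 256, 74

The slot pattern repeats as AAB (period 3), so there are 2 interleaved tracks.
Subsequence A: 49, 64, 81, 100, 121, 144, 169, 196. The squares 7², 8², 9², ….
Subsequence B: 6, 23, 40, 57. Arithmetic, step +17.
Position 13 falls in subsequence A as its term 9, giving 225.
Term 14 comes from subsequence A (its 10th entry): 256.
Position 15 falls in subsequence B as its term 5, giving 74.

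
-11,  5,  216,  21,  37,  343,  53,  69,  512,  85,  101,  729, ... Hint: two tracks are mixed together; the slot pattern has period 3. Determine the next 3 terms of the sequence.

117, 133, 1000

Positions follow the repeating pattern AAB; grouping by letter gives 2 tracks.
Track A is -11, 5, 21, 37, 53, 69, 85, 101, which is linear: a_n = -27 + 16·n.
Track B is 216, 343, 512, 729, which is perfect cubes starting at 6³.
The 13th slot belongs to track A; its 9th term is 117.
The 14th slot belongs to track A; its 10th term is 133.
The 15th slot belongs to track B; its 5th term is 1000.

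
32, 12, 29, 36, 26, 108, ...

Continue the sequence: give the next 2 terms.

23, 324

Odd-indexed and even-indexed terms follow separate rules.
Track A: 32, 29, 26. Arithmetic with common difference −3.
Track B: 12, 36, 108. Multiplying by 3 each time.
The 7th slot belongs to track A; its 4th term is 23.
Position 8 falls in track B as its term 4, giving 324.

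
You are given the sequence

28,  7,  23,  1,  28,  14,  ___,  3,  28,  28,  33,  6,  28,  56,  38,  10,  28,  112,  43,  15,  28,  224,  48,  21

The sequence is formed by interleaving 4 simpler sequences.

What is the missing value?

Split by position mod 4 into 4 tracks.
Stream A = 28, 28, 28, 28, 28, 28: always 28.
Stream B = 7, 14, 28, 56, 112, 224: geometric, ×2 each step.
Stream C = 23, ?, 33, 38, 43, 48: arithmetic with common difference +5.
Stream D = 1, 3, 6, 10, 15, 21: the triangular numbers T_1, T_2, ….
So the missing entry in stream C is 28.

28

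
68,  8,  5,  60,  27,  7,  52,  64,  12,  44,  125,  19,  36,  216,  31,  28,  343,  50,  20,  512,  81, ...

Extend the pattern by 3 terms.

Split by position mod 3 into 3 tracks.
Subsequence A: 68, 60, 52, 44, 36, 28, 20 (subtracting 8 each time).
Subsequence B: 8, 27, 64, 125, 216, 343, 512 (consecutive cubes n³ from n = 2).
Subsequence C: 5, 7, 12, 19, 31, 50, 81 (Fibonacci-style (each term is the sum of the two before it)).
The 22nd slot belongs to subsequence A; its 8th term is 12.
The 23rd slot belongs to subsequence B; its 8th term is 729.
Position 24 → subsequence C, term 8 = 131.

12, 729, 131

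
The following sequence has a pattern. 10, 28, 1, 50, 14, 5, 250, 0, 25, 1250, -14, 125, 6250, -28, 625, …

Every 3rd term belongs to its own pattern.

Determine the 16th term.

Split by position mod 3: positions 1, 4, 7, … form one track, and each other residue class forms its own.
Track A is 10, 50, 250, 1250, 6250, which is geometric with ratio 5.
Track B is 28, 14, 0, -14, -28, which is subtracting 14 each time.
Track C is 1, 5, 25, 125, 625, which is successive powers of 5.
Term 16 comes from track A (its 6th entry): 31250.

31250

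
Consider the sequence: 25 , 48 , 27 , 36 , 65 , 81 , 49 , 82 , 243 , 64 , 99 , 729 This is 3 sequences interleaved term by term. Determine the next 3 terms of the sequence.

Taking every 3rd term gives 3 separate tracks.
Stream A is 25, 36, 49, 64, which is the squares 5², 6², 7², ….
Stream B is 48, 65, 82, 99, which is linear: a_n = 31 + 17·n.
Stream C is 27, 81, 243, 729, which is powers of 3.
Position 13 falls in stream A as its term 5, giving 81.
Position 14 → stream B, term 5 = 116.
Position 15 falls in stream C as its term 5, giving 2187.

81, 116, 2187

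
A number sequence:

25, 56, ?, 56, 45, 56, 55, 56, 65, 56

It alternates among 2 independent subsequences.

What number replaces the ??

Positions 1, 3, 5, … form one subsequence and positions 2, 4, 6, … form another.
Track A is 25, ?, 45, 55, 65, which is adding 10 each time.
Track B is 56, 56, 56, 56, 56, which is constant 56.
Track A's pattern makes the blank 35.

35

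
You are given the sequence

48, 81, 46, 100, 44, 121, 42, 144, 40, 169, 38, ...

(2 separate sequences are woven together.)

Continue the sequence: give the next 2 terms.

Taking every 2nd term gives 2 separate tracks.
Track A is 48, 46, 44, 42, 40, 38, which is linear: a_n = 50 − 2·n.
Track B is 81, 100, 121, 144, 169, which is the squares 9², 10², 11², ….
The 12th slot belongs to track B; its 6th term is 196.
Term 13 comes from track A (its 7th entry): 36.

196, 36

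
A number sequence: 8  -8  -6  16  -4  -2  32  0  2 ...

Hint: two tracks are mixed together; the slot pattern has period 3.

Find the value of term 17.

12

The slot pattern repeats as ABB (period 3), so there are 2 interleaved tracks.
Track A: 8, 16, 32. Geometric, ×2 each step.
Track B: -8, -6, -4, -2, 0, 2. Linear: a_n = -10 + 2·n.
Position 17 → track B, term 11 = 12.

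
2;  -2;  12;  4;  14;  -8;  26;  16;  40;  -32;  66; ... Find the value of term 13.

106

Split by position mod 2 into 2 tracks.
Subsequence A is 2, 12, 14, 26, 40, 66, which is Fibonacci-style (each term is the sum of the two before it).
Subsequence B is -2, 4, -8, 16, -32, which is multiplying by -2 each time.
Position 13 falls in subsequence A as its term 7, giving 106.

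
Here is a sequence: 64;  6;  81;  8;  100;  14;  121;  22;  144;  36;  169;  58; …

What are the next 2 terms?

Split by position mod 2 into 2 tracks.
Track A: 64, 81, 100, 121, 144, 169 (the squares 8², 9², 10², …).
Track B: 6, 8, 14, 22, 36, 58 (a Fibonacci-like recurrence a_n = a_{n-1} + a_{n-2}).
Position 13 → track A, term 7 = 196.
Position 14 falls in track B as its term 7, giving 94.

196, 94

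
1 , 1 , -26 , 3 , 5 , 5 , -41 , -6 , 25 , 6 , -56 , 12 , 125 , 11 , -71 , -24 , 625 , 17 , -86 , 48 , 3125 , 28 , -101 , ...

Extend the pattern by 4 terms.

-96, 15625, 45, -116

Read the sequence 4 terms at a time; column i is its own pattern.
Track A: 1, 5, 25, 125, 625, 3125 (successive powers of 5).
Track B: 1, 5, 6, 11, 17, 28 (Fibonacci-style (each term is the sum of the two before it)).
Track C: -26, -41, -56, -71, -86, -101 (linear: a_n = -11 − 15·n).
Track D: 3, -6, 12, -24, 48 (geometric with ratio -2).
The 24th slot belongs to track D; its 6th term is -96.
Position 25 → track A, term 7 = 15625.
Term 26 comes from track B (its 7th entry): 45.
Term 27 comes from track C (its 7th entry): -116.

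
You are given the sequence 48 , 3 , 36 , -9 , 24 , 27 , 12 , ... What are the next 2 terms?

-81, 0

Odd-indexed and even-indexed terms follow separate rules.
Subsequence A: 48, 36, 24, 12 — subtracting 12 each time.
Subsequence B: 3, -9, 27 — a geometric progression (common ratio -3).
Term 8 comes from subsequence B (its 4th entry): -81.
Term 9 comes from subsequence A (its 5th entry): 0.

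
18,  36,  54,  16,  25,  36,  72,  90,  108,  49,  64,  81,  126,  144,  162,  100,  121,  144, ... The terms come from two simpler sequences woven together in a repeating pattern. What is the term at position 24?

225

The slot pattern repeats as AAABBB (period 6), so there are 2 interleaved tracks.
Subsequence A is 18, 36, 54, 72, 90, 108, 126, 144, 162, which is adding 18 each time.
Subsequence B is 16, 25, 36, 49, 64, 81, 100, 121, 144, which is consecutive squares n² from n = 4.
Position 24 → subsequence B, term 12 = 225.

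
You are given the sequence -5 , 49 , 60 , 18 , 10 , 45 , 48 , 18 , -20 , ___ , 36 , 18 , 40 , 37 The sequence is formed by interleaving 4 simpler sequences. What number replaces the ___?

Read the sequence 4 terms at a time; column i is its own pattern.
Subsequence A: -5, 10, -20, 40. Geometric with ratio -2.
Subsequence B: 49, 45, ?, 37. Subtracting 4 each time.
Subsequence C: 60, 48, 36. Linear: a_n = 72 − 12·n.
Subsequence D: 18, 18, 18. Constant 18.
So the missing entry in subsequence B is 41.

41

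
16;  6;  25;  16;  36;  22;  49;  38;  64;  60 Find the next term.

81

Odd-indexed and even-indexed terms follow separate rules.
Track A = 16, 25, 36, 49, 64: the squares 4², 5², 6², ….
Track B = 6, 16, 22, 38, 60: Fibonacci-style (each term is the sum of the two before it).
Position 11 falls in track A as its term 6, giving 81.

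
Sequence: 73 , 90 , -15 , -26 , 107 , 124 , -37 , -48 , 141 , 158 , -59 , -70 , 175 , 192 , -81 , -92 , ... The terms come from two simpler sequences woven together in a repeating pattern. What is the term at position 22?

260

Positions follow the repeating pattern AABB; grouping by letter gives 2 tracks.
Track A: 73, 90, 107, 124, 141, 158, 175, 192 (arithmetic with common difference +17).
Track B: -15, -26, -37, -48, -59, -70, -81, -92 (subtracting 11 each time).
Position 22 falls in track A as its term 12, giving 260.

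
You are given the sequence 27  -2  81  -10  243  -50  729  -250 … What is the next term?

Split by position mod 2 into 2 tracks.
Track A is 27, 81, 243, 729, which is powers 3^3, 3^4, 3^5, ….
Track B is -2, -10, -50, -250, which is multiplying by 5 each time.
Position 9 falls in track A as its term 5, giving 2187.

2187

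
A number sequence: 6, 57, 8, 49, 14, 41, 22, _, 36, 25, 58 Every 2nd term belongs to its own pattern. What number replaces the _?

33

Positions 1, 3, 5, … form one subsequence and positions 2, 4, 6, … form another.
Track A = 6, 8, 14, 22, 36, 58: a Fibonacci-like recurrence a_n = a_{n-1} + a_{n-2}.
Track B = 57, 49, 41, ?, 25: arithmetic with common difference −8.
Track B's pattern makes the blank 33.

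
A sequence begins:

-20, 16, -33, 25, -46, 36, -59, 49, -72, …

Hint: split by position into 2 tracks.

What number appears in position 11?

-85

The terms cycle through 2 interleaved subsequences.
Track A: -20, -33, -46, -59, -72 — subtracting 13 each time.
Track B: 16, 25, 36, 49 — the squares 4², 5², 6², ….
Term 11 comes from track A (its 6th entry): -85.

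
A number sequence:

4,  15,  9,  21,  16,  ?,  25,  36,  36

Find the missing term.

Positions 1, 3, 5, … form one subsequence and positions 2, 4, 6, … form another.
Track A: 4, 9, 16, 25, 36 — perfect squares starting at 2².
Track B: 15, 21, ?, 36 — triangular numbers n(n+1)/2 for n = 5, 6, ….
Track B's pattern makes the blank 28.

28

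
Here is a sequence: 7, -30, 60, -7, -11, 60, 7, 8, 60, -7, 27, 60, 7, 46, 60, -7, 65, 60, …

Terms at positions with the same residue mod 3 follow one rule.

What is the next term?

The terms cycle through 3 interleaved subsequences.
Subsequence A: 7, -7, 7, -7, 7, -7. Oscillating between 7 and -7.
Subsequence B: -30, -11, 8, 27, 46, 65. Adding 19 each time.
Subsequence C: 60, 60, 60, 60, 60, 60. The constant sequence 60.
Position 19 → subsequence A, term 7 = 7.

7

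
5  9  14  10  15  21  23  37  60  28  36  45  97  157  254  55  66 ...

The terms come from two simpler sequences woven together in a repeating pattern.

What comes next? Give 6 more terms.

78, 411, 665, 1076, 91, 105

Positions follow the repeating pattern AAABBB; grouping by letter gives 2 tracks.
Track A: 5, 9, 14, 23, 37, 60, 97, 157, 254 — a Fibonacci-like recurrence a_n = a_{n-1} + a_{n-2}.
Track B: 10, 15, 21, 28, 36, 45, 55, 66 — the triangular numbers T_4, T_5, ….
The 18th slot belongs to track B; its 9th term is 78.
The 19th slot belongs to track A; its 10th term is 411.
Position 20 → track A, term 11 = 665.
Position 21 falls in track A as its term 12, giving 1076.
The 22nd slot belongs to track B; its 10th term is 91.
Term 23 comes from track B (its 11th entry): 105.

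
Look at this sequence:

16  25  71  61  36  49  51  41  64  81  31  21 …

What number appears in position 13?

100

Reading positions in blocks of 4 reveals the pattern AABB — 2 tracks woven together.
Track A = 16, 25, 36, 49, 64, 81: perfect squares starting at 4².
Track B = 71, 61, 51, 41, 31, 21: arithmetic, step −10.
The 13th slot belongs to track A; its 7th term is 100.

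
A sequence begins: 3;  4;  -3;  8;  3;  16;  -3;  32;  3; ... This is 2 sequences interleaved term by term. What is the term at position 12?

128

Odd-indexed and even-indexed terms follow separate rules.
Track A: 3, -3, 3, -3, 3 (the oscillation 3·(−1)^(n+1)).
Track B: 4, 8, 16, 32 (successive powers of 2).
Position 12 → track B, term 6 = 128.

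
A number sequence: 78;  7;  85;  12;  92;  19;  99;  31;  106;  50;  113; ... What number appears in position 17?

134

Taking every 2nd term gives 2 separate tracks.
Track A: 78, 85, 92, 99, 106, 113. Arithmetic with common difference +7.
Track B: 7, 12, 19, 31, 50. Fibonacci-style (each term is the sum of the two before it).
The 17th slot belongs to track A; its 9th term is 134.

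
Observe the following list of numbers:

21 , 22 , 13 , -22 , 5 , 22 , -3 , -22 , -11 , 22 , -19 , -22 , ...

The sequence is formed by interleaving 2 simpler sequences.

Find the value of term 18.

Positions 1, 3, 5, … form one subsequence and positions 2, 4, 6, … form another.
Stream A = 21, 13, 5, -3, -11, -19: linear: a_n = 29 − 8·n.
Stream B = 22, -22, 22, -22, 22, -22: oscillating between 22 and -22.
Position 18 → stream B, term 9 = 22.

22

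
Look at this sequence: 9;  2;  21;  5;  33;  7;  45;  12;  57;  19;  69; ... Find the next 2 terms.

Split by position mod 2 into 2 tracks.
Track A is 9, 21, 33, 45, 57, 69, which is linear: a_n = -3 + 12·n.
Track B is 2, 5, 7, 12, 19, which is each term equals the sum of the previous two.
Term 12 comes from track B (its 6th entry): 31.
Position 13 → track A, term 7 = 81.

31, 81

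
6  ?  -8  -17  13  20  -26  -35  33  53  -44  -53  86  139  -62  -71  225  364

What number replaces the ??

Reading positions in blocks of 4 reveals the pattern AABB — 2 tracks woven together.
Track A: 6, ?, 13, 20, 33, 53, 86, 139, 225, 364 — each term equals the sum of the previous two.
Track B: -8, -17, -26, -35, -44, -53, -62, -71 — arithmetic with common difference −9.
So the missing entry in track A is 7.

7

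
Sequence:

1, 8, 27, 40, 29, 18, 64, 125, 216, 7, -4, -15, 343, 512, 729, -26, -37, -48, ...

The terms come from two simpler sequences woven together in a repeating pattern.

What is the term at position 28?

-92

Positions follow the repeating pattern AAABBB; grouping by letter gives 2 tracks.
Track A: 1, 8, 27, 64, 125, 216, 343, 512, 729 — perfect cubes starting at 1³.
Track B: 40, 29, 18, 7, -4, -15, -26, -37, -48 — subtracting 11 each time.
Position 28 → track B, term 13 = -92.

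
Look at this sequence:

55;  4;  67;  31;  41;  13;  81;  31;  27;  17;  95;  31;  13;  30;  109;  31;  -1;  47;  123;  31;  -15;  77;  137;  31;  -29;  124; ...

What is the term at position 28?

Read the sequence 4 terms at a time; column i is its own pattern.
Stream A is 55, 41, 27, 13, -1, -15, -29, which is arithmetic, step −14.
Stream B is 4, 13, 17, 30, 47, 77, 124, which is each term equals the sum of the previous two.
Stream C is 67, 81, 95, 109, 123, 137, which is linear: a_n = 53 + 14·n.
Stream D is 31, 31, 31, 31, 31, 31, which is constant 31.
Position 28 → stream D, term 7 = 31.

31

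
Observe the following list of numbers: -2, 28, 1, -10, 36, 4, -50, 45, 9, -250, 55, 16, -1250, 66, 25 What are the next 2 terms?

Split by position mod 3: positions 1, 4, 7, … form one track, and each other residue class forms its own.
Subsequence A: -2, -10, -50, -250, -1250. Geometric, ×5 each step.
Subsequence B: 28, 36, 45, 55, 66. Triangular numbers n(n+1)/2 for n = 7, 8, ….
Subsequence C: 1, 4, 9, 16, 25. The squares 1², 2², 3², ….
Term 16 comes from subsequence A (its 6th entry): -6250.
Term 17 comes from subsequence B (its 6th entry): 78.

-6250, 78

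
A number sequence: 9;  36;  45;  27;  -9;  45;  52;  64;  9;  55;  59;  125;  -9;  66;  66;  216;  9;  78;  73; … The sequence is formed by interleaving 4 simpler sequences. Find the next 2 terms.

Taking every 4th term gives 4 separate tracks.
Subsequence A: 9, -9, 9, -9, 9. Alternating ±9.
Subsequence B: 36, 45, 55, 66, 78. Triangular numbers starting at T_8.
Subsequence C: 45, 52, 59, 66, 73. Adding 7 each time.
Subsequence D: 27, 64, 125, 216. The cubes 3³, 4³, 5³, ….
Term 20 comes from subsequence D (its 5th entry): 343.
Position 21 falls in subsequence A as its term 6, giving -9.

343, -9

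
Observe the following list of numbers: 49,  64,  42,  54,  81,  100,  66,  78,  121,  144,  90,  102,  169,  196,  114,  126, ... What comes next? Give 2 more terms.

225, 256

Reading positions in blocks of 4 reveals the pattern AABB — 2 tracks woven together.
Stream A: 49, 64, 81, 100, 121, 144, 169, 196 (consecutive squares n² from n = 7).
Stream B: 42, 54, 66, 78, 90, 102, 114, 126 (arithmetic, step +12).
The 17th slot belongs to stream A; its 9th term is 225.
The 18th slot belongs to stream A; its 10th term is 256.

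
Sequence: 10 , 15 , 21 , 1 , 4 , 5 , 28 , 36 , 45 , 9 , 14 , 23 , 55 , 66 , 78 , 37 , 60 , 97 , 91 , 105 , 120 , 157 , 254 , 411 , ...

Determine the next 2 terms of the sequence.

Reading positions in blocks of 6 reveals the pattern AAABBB — 2 tracks woven together.
Stream A = 10, 15, 21, 28, 36, 45, 55, 66, 78, 91, 105, 120: the triangular numbers T_4, T_5, ….
Stream B = 1, 4, 5, 9, 14, 23, 37, 60, 97, 157, 254, 411: a Fibonacci-like recurrence a_n = a_{n-1} + a_{n-2}.
Term 25 comes from stream A (its 13th entry): 136.
Term 26 comes from stream A (its 14th entry): 153.

136, 153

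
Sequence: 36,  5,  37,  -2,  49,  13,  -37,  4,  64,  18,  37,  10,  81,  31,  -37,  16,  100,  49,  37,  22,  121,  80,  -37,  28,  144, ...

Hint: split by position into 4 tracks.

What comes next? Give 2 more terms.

The terms cycle through 4 interleaved subsequences.
Subsequence A: 36, 49, 64, 81, 100, 121, 144 — consecutive squares n² from n = 6.
Subsequence B: 5, 13, 18, 31, 49, 80 — Fibonacci-style (each term is the sum of the two before it).
Subsequence C: 37, -37, 37, -37, 37, -37 — oscillating between 37 and -37.
Subsequence D: -2, 4, 10, 16, 22, 28 — arithmetic with common difference +6.
Position 26 → subsequence B, term 7 = 129.
Position 27 falls in subsequence C as its term 7, giving 37.

129, 37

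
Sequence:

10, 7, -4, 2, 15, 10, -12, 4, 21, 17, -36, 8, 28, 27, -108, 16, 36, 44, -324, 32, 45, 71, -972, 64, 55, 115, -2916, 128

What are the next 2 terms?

The terms cycle through 4 interleaved subsequences.
Track A = 10, 15, 21, 28, 36, 45, 55: the triangular numbers T_4, T_5, ….
Track B = 7, 10, 17, 27, 44, 71, 115: each term equals the sum of the previous two.
Track C = -4, -12, -36, -108, -324, -972, -2916: geometric, ×3 each step.
Track D = 2, 4, 8, 16, 32, 64, 128: powers of 2.
The 29th slot belongs to track A; its 8th term is 66.
The 30th slot belongs to track B; its 8th term is 186.

66, 186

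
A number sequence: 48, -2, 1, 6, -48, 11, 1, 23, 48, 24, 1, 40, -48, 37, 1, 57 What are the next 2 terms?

The terms cycle through 4 interleaved subsequences.
Stream A: 48, -48, 48, -48 — oscillating between 48 and -48.
Stream B: -2, 11, 24, 37 — linear: a_n = -15 + 13·n.
Stream C: 1, 1, 1, 1 — constant 1.
Stream D: 6, 23, 40, 57 — linear: a_n = -11 + 17·n.
The 17th slot belongs to stream A; its 5th term is 48.
Term 18 comes from stream B (its 5th entry): 50.

48, 50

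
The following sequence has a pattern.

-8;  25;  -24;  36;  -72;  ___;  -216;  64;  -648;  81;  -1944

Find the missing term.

Taking every 2nd term gives 2 separate tracks.
Stream A: -8, -24, -72, -216, -648, -1944 — geometric with ratio 3.
Stream B: 25, 36, ?, 64, 81 — the squares 5², 6², 7², ….
Stream B's pattern makes the blank 49.

49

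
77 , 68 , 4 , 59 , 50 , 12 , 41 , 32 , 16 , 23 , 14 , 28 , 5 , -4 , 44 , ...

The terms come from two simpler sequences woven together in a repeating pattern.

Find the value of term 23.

Positions follow the repeating pattern AAB; grouping by letter gives 2 tracks.
Track A = 77, 68, 59, 50, 41, 32, 23, 14, 5, -4: arithmetic, step −9.
Track B = 4, 12, 16, 28, 44: each term equals the sum of the previous two.
Position 23 falls in track A as its term 16, giving -58.

-58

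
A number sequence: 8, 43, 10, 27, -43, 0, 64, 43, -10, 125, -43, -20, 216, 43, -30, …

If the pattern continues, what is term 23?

Taking every 3rd term gives 3 separate tracks.
Subsequence A: 8, 27, 64, 125, 216 — the cubes 2³, 3³, 4³, ….
Subsequence B: 43, -43, 43, -43, 43 — alternating ±43.
Subsequence C: 10, 0, -10, -20, -30 — arithmetic with common difference −10.
Term 23 comes from subsequence B (its 8th entry): -43.

-43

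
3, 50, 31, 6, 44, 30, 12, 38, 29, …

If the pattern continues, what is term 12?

28

The terms cycle through 3 interleaved subsequences.
Track A = 3, 6, 12: geometric, ×2 each step.
Track B = 50, 44, 38: arithmetic, step −6.
Track C = 31, 30, 29: linear: a_n = 32 − n.
Term 12 comes from track C (its 4th entry): 28.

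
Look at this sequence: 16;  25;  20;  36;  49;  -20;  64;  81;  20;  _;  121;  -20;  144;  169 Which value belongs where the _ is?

100

The slot pattern repeats as AAB (period 3), so there are 2 interleaved tracks.
Subsequence A = 16, 25, 36, 49, 64, 81, ?, 121, 144, 169: consecutive squares n² from n = 4.
Subsequence B = 20, -20, 20, -20: the oscillation 20·(−1)^(n+1).
Subsequence A's pattern makes the blank 100.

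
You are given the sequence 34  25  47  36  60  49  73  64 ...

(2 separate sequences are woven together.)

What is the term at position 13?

Taking every 2nd term gives 2 separate tracks.
Stream A: 34, 47, 60, 73 — arithmetic, step +13.
Stream B: 25, 36, 49, 64 — the squares 5², 6², 7², ….
Position 13 → stream A, term 7 = 112.

112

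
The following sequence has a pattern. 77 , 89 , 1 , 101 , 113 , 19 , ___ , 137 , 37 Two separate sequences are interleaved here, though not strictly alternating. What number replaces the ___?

Positions follow the repeating pattern AAB; grouping by letter gives 2 tracks.
Subsequence A = 77, 89, 101, 113, ?, 137: linear: a_n = 65 + 12·n.
Subsequence B = 1, 19, 37: arithmetic with common difference +18.
The gap is subsequence A's term 5; the rule gives 125.

125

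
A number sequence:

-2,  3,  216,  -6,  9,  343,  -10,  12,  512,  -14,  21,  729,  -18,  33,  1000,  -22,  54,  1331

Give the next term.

Taking every 3rd term gives 3 separate tracks.
Stream A: -2, -6, -10, -14, -18, -22 — arithmetic with common difference −4.
Stream B: 3, 9, 12, 21, 33, 54 — a Fibonacci-like recurrence a_n = a_{n-1} + a_{n-2}.
Stream C: 216, 343, 512, 729, 1000, 1331 — perfect cubes starting at 6³.
Term 19 comes from stream A (its 7th entry): -26.

-26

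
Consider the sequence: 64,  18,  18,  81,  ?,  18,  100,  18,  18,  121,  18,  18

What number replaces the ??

18

The slot pattern repeats as ABB (period 3), so there are 2 interleaved tracks.
Stream A = 64, 81, 100, 121: consecutive squares n² from n = 8.
Stream B = 18, 18, ?, 18, 18, 18, 18, 18: constant 18.
The gap is stream B's term 3; the rule gives 18.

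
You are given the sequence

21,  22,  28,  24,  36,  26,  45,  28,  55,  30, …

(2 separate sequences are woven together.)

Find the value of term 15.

91

The terms cycle through 2 interleaved subsequences.
Stream A: 21, 28, 36, 45, 55 (triangular numbers n(n+1)/2 for n = 6, 7, …).
Stream B: 22, 24, 26, 28, 30 (arithmetic with common difference +2).
Term 15 comes from stream A (its 8th entry): 91.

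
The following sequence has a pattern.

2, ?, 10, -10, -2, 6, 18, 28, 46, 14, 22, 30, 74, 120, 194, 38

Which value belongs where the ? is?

The slot pattern repeats as AAABBB (period 6), so there are 2 interleaved tracks.
Stream A: 2, ?, 10, 18, 28, 46, 74, 120, 194 — Fibonacci-style (each term is the sum of the two before it).
Stream B: -10, -2, 6, 14, 22, 30, 38 — arithmetic with common difference +8.
So the missing entry in stream A is 8.

8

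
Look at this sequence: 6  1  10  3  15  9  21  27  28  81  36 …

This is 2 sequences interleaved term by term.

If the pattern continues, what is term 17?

Split by position mod 2 into 2 tracks.
Track A: 6, 10, 15, 21, 28, 36. Triangular numbers n(n+1)/2 for n = 3, 4, ….
Track B: 1, 3, 9, 27, 81. Multiplying by 3 each time.
Position 17 falls in track A as its term 9, giving 66.

66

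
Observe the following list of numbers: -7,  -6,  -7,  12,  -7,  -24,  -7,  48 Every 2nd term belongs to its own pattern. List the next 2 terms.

Taking every 2nd term gives 2 separate tracks.
Stream A: -7, -7, -7, -7. Always -7.
Stream B: -6, 12, -24, 48. A geometric progression (common ratio -2).
Position 9 → stream A, term 5 = -7.
Term 10 comes from stream B (its 5th entry): -96.

-7, -96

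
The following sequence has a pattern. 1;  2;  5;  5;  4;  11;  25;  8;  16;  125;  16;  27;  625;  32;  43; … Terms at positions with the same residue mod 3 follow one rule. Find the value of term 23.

Taking every 3rd term gives 3 separate tracks.
Subsequence A is 1, 5, 25, 125, 625, which is a geometric progression (common ratio 5).
Subsequence B is 2, 4, 8, 16, 32, which is powers of 2.
Subsequence C is 5, 11, 16, 27, 43, which is a Fibonacci-like recurrence a_n = a_{n-1} + a_{n-2}.
Position 23 → subsequence B, term 8 = 256.

256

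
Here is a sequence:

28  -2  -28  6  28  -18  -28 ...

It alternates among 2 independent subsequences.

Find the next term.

The terms cycle through 2 interleaved subsequences.
Track A: 28, -28, 28, -28 — the oscillation 28·(−1)^(n+1).
Track B: -2, 6, -18 — multiplying by -3 each time.
Position 8 falls in track B as its term 4, giving 54.

54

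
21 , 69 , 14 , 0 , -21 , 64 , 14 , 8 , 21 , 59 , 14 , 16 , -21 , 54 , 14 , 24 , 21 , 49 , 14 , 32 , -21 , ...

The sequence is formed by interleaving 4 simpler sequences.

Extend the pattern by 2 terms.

44, 14

Split by position mod 4: positions 1, 5, 9, … form one track, and each other residue class forms its own.
Track A: 21, -21, 21, -21, 21, -21 (the oscillation 21·(−1)^(n+1)).
Track B: 69, 64, 59, 54, 49 (subtracting 5 each time).
Track C: 14, 14, 14, 14, 14 (the constant sequence 14).
Track D: 0, 8, 16, 24, 32 (linear: a_n = -8 + 8·n).
Term 22 comes from track B (its 6th entry): 44.
The 23rd slot belongs to track C; its 6th term is 14.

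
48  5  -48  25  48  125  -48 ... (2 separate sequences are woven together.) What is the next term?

625

The terms cycle through 2 interleaved subsequences.
Stream A: 48, -48, 48, -48 — the oscillation 48·(−1)^(n+1).
Stream B: 5, 25, 125 — successive powers of 5.
Position 8 falls in stream B as its term 4, giving 625.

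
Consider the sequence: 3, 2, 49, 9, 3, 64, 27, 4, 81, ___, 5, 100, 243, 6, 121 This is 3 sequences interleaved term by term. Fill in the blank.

Split by position mod 3: positions 1, 4, 7, … form one track, and each other residue class forms its own.
Track A: 3, 9, 27, ?, 243 — powers of 3.
Track B: 2, 3, 4, 5, 6 — arithmetic, step +1.
Track C: 49, 64, 81, 100, 121 — the squares 7², 8², 9², ….
The gap is track A's term 4; the rule gives 81.

81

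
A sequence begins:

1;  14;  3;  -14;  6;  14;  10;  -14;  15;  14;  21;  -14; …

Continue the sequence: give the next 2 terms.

The terms cycle through 2 interleaved subsequences.
Subsequence A: 1, 3, 6, 10, 15, 21 (the triangular numbers T_1, T_2, …).
Subsequence B: 14, -14, 14, -14, 14, -14 (alternating ±14).
Term 13 comes from subsequence A (its 7th entry): 28.
Position 14 → subsequence B, term 7 = 14.

28, 14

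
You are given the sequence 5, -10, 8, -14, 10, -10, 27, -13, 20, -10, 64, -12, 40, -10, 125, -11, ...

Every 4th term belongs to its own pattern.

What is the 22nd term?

-10

Taking every 4th term gives 4 separate tracks.
Track A: 5, 10, 20, 40. Multiplying by 2 each time.
Track B: -10, -10, -10, -10. Constant -10.
Track C: 8, 27, 64, 125. Perfect cubes starting at 2³.
Track D: -14, -13, -12, -11. Arithmetic, step +1.
The 22nd slot belongs to track B; its 6th term is -10.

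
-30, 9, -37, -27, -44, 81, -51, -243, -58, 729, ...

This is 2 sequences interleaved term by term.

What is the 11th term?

-65

Taking every 2nd term gives 2 separate tracks.
Track A: -30, -37, -44, -51, -58 — arithmetic with common difference −7.
Track B: 9, -27, 81, -243, 729 — multiplying by -3 each time.
Term 11 comes from track A (its 6th entry): -65.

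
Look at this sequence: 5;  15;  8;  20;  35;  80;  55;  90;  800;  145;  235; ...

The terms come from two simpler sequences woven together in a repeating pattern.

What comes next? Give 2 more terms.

8000, 380

Positions follow the repeating pattern AAB; grouping by letter gives 2 tracks.
Track A = 5, 15, 20, 35, 55, 90, 145, 235: each term equals the sum of the previous two.
Track B = 8, 80, 800: a geometric progression (common ratio 10).
Term 12 comes from track B (its 4th entry): 8000.
The 13th slot belongs to track A; its 9th term is 380.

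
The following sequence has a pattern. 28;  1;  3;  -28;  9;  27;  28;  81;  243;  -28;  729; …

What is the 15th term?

19683

Reading positions in blocks of 3 reveals the pattern ABB — 2 tracks woven together.
Track A = 28, -28, 28, -28: alternating ±28.
Track B = 1, 3, 9, 27, 81, 243, 729: powers 3^0, 3^1, 3^2, ….
Position 15 → track B, term 10 = 19683.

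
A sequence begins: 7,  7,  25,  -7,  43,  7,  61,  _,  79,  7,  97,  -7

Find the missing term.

-7

Positions 1, 3, 5, … form one subsequence and positions 2, 4, 6, … form another.
Subsequence A: 7, 25, 43, 61, 79, 97. Adding 18 each time.
Subsequence B: 7, -7, 7, ?, 7, -7. The oscillation 7·(−1)^(n+1).
The gap is subsequence B's term 4; the rule gives -7.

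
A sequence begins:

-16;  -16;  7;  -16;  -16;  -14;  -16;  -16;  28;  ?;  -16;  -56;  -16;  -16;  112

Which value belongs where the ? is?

-16

The slot pattern repeats as AAB (period 3), so there are 2 interleaved tracks.
Track A: -16, -16, -16, -16, -16, -16, ?, -16, -16, -16 (always -16).
Track B: 7, -14, 28, -56, 112 (geometric with ratio -2).
The gap is track A's term 7; the rule gives -16.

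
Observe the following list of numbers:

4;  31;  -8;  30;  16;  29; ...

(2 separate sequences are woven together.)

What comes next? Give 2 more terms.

-32, 28

Odd-indexed and even-indexed terms follow separate rules.
Track A: 4, -8, 16 (geometric, ×-2 each step).
Track B: 31, 30, 29 (subtracting 1 each time).
Term 7 comes from track A (its 4th entry): -32.
Position 8 → track B, term 4 = 28.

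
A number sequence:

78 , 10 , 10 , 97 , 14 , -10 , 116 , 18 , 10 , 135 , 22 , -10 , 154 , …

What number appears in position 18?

The terms cycle through 3 interleaved subsequences.
Track A = 78, 97, 116, 135, 154: linear: a_n = 59 + 19·n.
Track B = 10, 14, 18, 22: adding 4 each time.
Track C = 10, -10, 10, -10: the oscillation 10·(−1)^(n+1).
Position 18 falls in track C as its term 6, giving -10.

-10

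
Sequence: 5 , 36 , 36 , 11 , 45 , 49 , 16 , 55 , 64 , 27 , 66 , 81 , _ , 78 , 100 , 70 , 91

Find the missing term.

43

Split by position mod 3: positions 1, 4, 7, … form one track, and each other residue class forms its own.
Subsequence A is 5, 11, 16, 27, ?, 70, which is each term equals the sum of the previous two.
Subsequence B is 36, 45, 55, 66, 78, 91, which is the triangular numbers T_8, T_9, ….
Subsequence C is 36, 49, 64, 81, 100, which is consecutive squares n² from n = 6.
Filling subsequence A at index 5 by its rule yields 43.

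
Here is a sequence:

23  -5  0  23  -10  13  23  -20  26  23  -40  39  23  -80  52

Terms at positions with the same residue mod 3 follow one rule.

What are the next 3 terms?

23, -160, 65

Split by position mod 3: positions 1, 4, 7, … form one track, and each other residue class forms its own.
Track A: 23, 23, 23, 23, 23. Constant 23.
Track B: -5, -10, -20, -40, -80. Geometric with ratio 2.
Track C: 0, 13, 26, 39, 52. Arithmetic, step +13.
Position 16 falls in track A as its term 6, giving 23.
Term 17 comes from track B (its 6th entry): -160.
Position 18 falls in track C as its term 6, giving 65.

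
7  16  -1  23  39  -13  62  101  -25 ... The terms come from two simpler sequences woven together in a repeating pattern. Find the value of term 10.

Positions follow the repeating pattern AAB; grouping by letter gives 2 tracks.
Track A: 7, 16, 23, 39, 62, 101. Each term equals the sum of the previous two.
Track B: -1, -13, -25. Arithmetic, step −12.
Term 10 comes from track A (its 7th entry): 163.

163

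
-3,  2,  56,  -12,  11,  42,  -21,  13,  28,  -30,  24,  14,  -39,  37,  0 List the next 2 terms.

Split by position mod 3: positions 1, 4, 7, … form one track, and each other residue class forms its own.
Subsequence A: -3, -12, -21, -30, -39 — arithmetic with common difference −9.
Subsequence B: 2, 11, 13, 24, 37 — Fibonacci-style (each term is the sum of the two before it).
Subsequence C: 56, 42, 28, 14, 0 — arithmetic with common difference −14.
Term 16 comes from subsequence A (its 6th entry): -48.
Position 17 → subsequence B, term 6 = 61.

-48, 61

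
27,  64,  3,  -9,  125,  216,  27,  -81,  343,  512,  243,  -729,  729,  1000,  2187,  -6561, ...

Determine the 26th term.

4096

Reading positions in blocks of 4 reveals the pattern AABB — 2 tracks woven together.
Track A: 27, 64, 125, 216, 343, 512, 729, 1000 (consecutive cubes n³ from n = 3).
Track B: 3, -9, 27, -81, 243, -729, 2187, -6561 (geometric with ratio -3).
Position 26 → track A, term 14 = 4096.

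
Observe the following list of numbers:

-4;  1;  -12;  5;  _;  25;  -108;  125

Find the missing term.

-36

Taking every 2nd term gives 2 separate tracks.
Track A: -4, -12, ?, -108. Geometric, ×3 each step.
Track B: 1, 5, 25, 125. Powers of 5.
Filling track A at index 3 by its rule yields -36.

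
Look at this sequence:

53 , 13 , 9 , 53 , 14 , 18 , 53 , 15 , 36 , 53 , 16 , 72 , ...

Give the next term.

The terms cycle through 3 interleaved subsequences.
Track A is 53, 53, 53, 53, which is the constant sequence 53.
Track B is 13, 14, 15, 16, which is arithmetic with common difference +1.
Track C is 9, 18, 36, 72, which is geometric with ratio 2.
Position 13 → track A, term 5 = 53.

53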